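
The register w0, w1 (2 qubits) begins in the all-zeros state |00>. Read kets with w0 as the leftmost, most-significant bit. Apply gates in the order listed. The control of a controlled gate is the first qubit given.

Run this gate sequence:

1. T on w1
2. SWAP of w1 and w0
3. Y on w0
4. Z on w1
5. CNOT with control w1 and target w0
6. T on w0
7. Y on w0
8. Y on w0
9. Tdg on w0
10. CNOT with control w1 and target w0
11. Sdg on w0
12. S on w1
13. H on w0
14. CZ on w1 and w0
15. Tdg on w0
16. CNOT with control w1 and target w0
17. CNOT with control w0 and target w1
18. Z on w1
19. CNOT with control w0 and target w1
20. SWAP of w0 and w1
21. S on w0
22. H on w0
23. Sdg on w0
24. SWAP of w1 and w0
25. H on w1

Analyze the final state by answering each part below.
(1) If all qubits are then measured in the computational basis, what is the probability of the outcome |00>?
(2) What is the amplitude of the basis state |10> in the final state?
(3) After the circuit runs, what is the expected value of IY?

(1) Outcome |00> occurs with probability 1/4. Key observation: gates 5-10 undo each other exactly, leaving only the rest of the circuit to track.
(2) |10> carries amplitude sqrt(2)*(-1 + I)*exp(3*I*pi/4)/4 in the final state.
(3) The expectation value of IY is 1.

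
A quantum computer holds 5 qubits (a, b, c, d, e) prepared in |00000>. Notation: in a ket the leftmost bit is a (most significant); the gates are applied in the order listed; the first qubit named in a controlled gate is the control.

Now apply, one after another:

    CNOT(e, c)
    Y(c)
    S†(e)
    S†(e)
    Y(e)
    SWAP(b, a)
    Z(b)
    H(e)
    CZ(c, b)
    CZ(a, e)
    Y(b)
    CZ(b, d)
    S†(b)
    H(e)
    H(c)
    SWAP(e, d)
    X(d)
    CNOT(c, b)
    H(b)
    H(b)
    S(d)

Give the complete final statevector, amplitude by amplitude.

The final amplitudes are sqrt(2)/2 on |00100>, -sqrt(2)/2 on |01000>, and 0 on every other basis state.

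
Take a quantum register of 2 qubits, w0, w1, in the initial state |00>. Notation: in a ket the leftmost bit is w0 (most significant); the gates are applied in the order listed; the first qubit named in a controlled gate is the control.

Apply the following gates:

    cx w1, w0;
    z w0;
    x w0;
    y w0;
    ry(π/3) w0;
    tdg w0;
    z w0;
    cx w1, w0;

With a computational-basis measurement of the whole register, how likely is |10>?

Outcome |10> occurs with probability 1/4.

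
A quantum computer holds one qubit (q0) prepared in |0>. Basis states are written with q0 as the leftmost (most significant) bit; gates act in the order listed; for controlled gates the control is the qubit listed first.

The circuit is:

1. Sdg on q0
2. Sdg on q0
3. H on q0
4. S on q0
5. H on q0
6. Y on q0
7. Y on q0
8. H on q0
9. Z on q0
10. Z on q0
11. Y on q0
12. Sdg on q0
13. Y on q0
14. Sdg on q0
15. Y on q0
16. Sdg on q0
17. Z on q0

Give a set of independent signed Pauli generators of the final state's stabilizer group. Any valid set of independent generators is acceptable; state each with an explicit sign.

The stabilizer group can be generated by -X, among other valid generating sets. Key observation: steps 5-8 multiply out to the identity, so the circuit reduces to the remaining gates.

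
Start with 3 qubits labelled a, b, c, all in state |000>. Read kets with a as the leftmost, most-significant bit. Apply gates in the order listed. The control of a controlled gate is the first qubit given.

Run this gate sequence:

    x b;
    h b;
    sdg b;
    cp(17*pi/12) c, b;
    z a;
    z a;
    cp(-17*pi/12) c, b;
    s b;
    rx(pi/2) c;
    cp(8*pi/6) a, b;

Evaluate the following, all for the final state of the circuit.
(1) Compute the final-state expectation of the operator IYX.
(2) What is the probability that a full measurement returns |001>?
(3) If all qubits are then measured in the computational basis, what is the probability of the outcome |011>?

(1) The expectation value of IYX is 0. Key observation: gates 3-8 undo each other exactly, leaving only the rest of the circuit to track.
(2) The probability of measuring |001> is 1/4.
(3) The probability of measuring |011> is 1/4.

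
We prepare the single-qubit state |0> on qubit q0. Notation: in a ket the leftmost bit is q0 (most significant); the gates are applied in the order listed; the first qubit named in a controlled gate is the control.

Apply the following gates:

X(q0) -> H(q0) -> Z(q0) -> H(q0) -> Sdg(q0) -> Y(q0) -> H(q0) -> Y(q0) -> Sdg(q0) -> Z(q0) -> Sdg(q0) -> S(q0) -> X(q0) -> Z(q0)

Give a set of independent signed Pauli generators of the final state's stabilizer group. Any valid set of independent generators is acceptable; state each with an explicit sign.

The stabilizer group can be generated by +Y, among other valid generating sets.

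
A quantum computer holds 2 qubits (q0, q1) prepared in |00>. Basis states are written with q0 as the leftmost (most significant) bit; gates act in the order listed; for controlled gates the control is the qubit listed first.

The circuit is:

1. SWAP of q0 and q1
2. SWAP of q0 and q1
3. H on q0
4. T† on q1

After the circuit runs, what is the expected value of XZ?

In the final state, XZ has expectation 1.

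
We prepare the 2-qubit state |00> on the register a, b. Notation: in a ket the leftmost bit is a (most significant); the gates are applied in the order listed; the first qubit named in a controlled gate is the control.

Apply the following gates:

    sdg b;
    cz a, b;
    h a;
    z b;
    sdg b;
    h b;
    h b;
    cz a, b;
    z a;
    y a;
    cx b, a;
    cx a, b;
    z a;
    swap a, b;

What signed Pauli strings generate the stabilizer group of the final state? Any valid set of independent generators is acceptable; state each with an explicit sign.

The stabilizer group can be generated by -XX, +ZZ, among other valid generating sets.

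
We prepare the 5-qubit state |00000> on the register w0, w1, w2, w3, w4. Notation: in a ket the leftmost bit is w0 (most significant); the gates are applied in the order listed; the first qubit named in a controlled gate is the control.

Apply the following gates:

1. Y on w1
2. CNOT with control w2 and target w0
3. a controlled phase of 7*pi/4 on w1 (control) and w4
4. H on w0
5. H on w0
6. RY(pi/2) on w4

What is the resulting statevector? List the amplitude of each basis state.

The final amplitudes are sqrt(2)*I/2 on |01000>, sqrt(2)*I/2 on |01001>, and 0 on every other basis state.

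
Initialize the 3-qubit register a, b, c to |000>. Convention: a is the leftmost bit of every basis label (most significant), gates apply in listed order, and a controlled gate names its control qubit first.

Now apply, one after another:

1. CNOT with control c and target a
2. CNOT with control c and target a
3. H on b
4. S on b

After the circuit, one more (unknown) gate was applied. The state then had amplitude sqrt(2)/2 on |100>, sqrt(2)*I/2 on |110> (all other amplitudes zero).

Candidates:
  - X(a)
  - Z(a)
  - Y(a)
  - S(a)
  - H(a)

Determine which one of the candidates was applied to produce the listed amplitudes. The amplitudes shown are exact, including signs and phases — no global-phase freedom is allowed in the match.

The unique candidate consistent with the amplitudes is X(a). Key observation: the block from step 1 through step 2 cancels to the identity and can be dropped.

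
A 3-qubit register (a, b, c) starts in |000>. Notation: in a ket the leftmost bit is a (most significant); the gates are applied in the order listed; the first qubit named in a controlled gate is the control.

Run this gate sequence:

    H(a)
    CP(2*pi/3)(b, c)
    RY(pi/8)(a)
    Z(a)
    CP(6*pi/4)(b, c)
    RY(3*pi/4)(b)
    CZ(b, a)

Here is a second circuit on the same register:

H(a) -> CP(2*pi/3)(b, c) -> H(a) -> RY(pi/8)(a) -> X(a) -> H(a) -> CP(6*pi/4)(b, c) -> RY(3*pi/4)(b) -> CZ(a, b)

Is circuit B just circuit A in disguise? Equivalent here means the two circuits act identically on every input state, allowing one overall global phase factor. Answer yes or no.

No: there is an input state on which the two circuits produce genuinely different outputs (not merely differing by a phase).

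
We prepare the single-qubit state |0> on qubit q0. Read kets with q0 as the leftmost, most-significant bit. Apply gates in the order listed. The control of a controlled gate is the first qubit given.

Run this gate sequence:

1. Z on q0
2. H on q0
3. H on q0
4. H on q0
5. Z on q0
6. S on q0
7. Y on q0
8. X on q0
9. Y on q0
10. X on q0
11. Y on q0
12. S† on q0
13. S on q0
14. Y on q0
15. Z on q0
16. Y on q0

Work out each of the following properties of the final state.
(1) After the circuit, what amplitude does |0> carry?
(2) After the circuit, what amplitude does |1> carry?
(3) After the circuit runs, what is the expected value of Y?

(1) |0> carries amplitude -sqrt(2)/2 in the final state.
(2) The final state's coefficient on |1> equals -sqrt(2)*I/2.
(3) In the final state, Y has expectation 1.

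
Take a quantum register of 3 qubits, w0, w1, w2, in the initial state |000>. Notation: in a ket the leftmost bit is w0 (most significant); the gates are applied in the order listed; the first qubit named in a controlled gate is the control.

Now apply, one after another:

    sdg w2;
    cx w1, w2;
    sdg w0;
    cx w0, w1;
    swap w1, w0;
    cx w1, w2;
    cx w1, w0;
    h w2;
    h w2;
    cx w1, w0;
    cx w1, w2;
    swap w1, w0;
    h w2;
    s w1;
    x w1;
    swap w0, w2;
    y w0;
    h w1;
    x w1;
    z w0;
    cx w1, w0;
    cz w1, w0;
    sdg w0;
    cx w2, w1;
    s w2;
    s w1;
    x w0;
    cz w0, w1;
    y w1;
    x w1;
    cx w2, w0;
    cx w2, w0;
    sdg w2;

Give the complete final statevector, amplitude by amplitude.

The resulting statevector has amplitude I/2 on |000>, 0 on |001>, 1/2 on |010>, 0 on |011>, -1/2 on |100>, 0 on |101>, I/2 on |110>, 0 on |111>. Key observation: gates 5-12 undo each other exactly, leaving only the rest of the circuit to track.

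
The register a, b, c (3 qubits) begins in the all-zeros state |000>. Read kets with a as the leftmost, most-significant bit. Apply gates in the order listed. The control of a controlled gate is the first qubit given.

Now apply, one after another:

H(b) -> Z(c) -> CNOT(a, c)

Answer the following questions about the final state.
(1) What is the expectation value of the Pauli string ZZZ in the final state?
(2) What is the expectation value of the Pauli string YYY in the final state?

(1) The observable ZZZ averages to 0.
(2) The observable YYY averages to 0.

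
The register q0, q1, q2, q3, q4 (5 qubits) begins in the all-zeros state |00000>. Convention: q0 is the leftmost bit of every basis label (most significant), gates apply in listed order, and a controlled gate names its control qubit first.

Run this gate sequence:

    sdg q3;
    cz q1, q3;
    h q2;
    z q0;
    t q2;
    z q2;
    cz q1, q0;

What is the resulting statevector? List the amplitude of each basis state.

The final amplitudes are sqrt(2)/2 on |00000>, -sqrt(2)*exp(I*pi/4)/2 on |00100>, and 0 on every other basis state.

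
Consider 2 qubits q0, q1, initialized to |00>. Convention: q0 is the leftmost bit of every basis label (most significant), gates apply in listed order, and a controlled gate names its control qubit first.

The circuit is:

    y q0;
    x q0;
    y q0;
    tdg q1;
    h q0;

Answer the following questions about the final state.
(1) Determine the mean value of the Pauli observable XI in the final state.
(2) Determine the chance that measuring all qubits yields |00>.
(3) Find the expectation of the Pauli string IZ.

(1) In the final state, XI has expectation -1.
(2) The probability of measuring |00> is 1/2.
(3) In the final state, IZ has expectation 1.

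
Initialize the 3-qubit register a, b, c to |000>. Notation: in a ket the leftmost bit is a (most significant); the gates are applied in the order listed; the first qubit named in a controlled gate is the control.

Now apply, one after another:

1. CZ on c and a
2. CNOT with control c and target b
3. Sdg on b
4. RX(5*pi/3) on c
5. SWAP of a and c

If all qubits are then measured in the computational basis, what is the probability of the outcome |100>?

Outcome |100> occurs with probability 1/4.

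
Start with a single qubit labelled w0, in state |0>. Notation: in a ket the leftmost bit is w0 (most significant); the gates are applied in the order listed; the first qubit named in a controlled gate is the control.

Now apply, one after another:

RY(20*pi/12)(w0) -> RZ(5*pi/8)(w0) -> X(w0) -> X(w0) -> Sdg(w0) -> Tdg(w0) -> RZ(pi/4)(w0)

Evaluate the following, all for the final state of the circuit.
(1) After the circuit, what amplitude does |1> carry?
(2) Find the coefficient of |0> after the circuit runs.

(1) The final state's coefficient on |1> equals -exp(11*I*pi/16)/2. Key observation: the block from step 3 through step 4 cancels to the identity and can be dropped.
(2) |0> carries amplitude sqrt(3)*exp(9*I*pi/16)/2 in the final state.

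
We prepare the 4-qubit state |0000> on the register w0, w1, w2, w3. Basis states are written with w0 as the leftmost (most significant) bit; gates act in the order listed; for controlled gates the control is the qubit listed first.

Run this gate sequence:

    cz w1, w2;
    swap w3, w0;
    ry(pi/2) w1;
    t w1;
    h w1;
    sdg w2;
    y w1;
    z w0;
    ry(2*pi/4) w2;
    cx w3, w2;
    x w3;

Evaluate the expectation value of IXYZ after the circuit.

In the final state, IXYZ has expectation 0.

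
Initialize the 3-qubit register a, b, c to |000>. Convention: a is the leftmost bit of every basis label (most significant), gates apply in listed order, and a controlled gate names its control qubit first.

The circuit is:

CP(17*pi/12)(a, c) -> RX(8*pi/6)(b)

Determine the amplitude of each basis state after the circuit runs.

The final amplitudes are -1/2 on |000>, -sqrt(3)*I/2 on |010>, and 0 on every other basis state.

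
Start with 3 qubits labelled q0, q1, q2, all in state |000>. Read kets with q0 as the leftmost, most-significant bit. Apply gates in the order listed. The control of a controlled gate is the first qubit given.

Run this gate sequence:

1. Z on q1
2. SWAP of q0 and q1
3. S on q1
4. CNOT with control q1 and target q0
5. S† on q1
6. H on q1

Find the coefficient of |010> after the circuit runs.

The amplitude on |010> is sqrt(2)/2.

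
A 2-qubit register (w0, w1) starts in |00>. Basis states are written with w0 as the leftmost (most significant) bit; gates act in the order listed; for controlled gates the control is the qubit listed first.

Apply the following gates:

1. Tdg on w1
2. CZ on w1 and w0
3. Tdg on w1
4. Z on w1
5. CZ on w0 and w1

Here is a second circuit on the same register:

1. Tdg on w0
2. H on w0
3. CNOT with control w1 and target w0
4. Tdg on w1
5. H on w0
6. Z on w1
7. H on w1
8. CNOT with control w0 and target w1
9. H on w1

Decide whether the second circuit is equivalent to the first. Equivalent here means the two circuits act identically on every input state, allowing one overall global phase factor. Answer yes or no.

No: there is an input state on which the two circuits produce genuinely different outputs (not merely differing by a phase).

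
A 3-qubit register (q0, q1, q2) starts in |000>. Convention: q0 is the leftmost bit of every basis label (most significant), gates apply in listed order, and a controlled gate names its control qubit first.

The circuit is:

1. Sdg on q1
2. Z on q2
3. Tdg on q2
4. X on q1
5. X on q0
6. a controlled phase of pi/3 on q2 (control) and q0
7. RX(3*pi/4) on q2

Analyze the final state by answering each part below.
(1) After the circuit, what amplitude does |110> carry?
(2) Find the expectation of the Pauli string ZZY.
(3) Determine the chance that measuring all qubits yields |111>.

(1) |110> carries amplitude sqrt(2 - sqrt(2))/2 in the final state.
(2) In the final state, ZZY has expectation -sqrt(2)/2.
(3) Outcome |111> occurs with probability sqrt(2)/4 + 1/2.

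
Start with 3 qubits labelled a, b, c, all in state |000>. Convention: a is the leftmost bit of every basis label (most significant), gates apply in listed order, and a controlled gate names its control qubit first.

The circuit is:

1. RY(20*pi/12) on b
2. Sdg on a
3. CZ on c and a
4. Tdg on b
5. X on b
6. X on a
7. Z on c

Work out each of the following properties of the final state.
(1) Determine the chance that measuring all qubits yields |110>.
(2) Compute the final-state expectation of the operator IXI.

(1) Outcome |110> occurs with probability 3/4.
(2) The observable IXI averages to -sqrt(6)/4.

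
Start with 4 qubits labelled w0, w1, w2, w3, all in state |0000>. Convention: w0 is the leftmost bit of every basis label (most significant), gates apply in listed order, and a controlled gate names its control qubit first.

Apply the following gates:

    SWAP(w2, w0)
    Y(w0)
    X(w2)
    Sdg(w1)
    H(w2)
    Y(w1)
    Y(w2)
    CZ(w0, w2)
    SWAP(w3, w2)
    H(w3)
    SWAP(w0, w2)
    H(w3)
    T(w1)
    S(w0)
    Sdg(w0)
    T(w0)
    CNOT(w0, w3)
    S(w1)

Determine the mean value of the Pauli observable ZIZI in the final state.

In the final state, ZIZI has expectation -1.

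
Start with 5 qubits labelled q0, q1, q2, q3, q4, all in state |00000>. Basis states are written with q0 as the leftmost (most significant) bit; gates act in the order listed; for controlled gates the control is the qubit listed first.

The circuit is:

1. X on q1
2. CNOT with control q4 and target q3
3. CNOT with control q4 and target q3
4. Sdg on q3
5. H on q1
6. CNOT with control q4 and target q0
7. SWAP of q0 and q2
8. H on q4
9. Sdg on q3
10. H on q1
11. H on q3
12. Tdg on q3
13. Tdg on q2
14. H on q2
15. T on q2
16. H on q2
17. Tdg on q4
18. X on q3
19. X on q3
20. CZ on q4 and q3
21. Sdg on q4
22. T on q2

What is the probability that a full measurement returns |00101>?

The probability of measuring |00101> is 0. Key observation: the block from step 18 through step 19 cancels to the identity and can be dropped.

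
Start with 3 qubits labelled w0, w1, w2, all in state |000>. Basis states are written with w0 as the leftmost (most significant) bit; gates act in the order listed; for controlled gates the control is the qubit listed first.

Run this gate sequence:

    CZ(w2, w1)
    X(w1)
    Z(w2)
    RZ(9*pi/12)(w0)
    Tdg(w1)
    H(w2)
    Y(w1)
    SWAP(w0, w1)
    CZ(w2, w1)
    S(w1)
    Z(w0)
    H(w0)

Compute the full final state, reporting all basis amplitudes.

The final amplitudes are exp(7*I*pi/8)/2 on |000>, exp(7*I*pi/8)/2 on |001>, 0 on |010>, 0 on |011>, exp(7*I*pi/8)/2 on |100>, exp(7*I*pi/8)/2 on |101>, 0 on |110>, 0 on |111>.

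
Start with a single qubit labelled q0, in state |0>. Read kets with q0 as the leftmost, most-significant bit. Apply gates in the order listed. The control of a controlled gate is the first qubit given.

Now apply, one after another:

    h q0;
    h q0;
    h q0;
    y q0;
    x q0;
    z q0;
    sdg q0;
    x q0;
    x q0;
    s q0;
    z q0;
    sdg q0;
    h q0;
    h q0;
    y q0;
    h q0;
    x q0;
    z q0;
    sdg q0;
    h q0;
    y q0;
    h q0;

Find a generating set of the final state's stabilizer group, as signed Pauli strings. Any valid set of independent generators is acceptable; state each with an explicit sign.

One valid set of independent stabilizer generators is +X (any independent generating set of the same group is equally correct).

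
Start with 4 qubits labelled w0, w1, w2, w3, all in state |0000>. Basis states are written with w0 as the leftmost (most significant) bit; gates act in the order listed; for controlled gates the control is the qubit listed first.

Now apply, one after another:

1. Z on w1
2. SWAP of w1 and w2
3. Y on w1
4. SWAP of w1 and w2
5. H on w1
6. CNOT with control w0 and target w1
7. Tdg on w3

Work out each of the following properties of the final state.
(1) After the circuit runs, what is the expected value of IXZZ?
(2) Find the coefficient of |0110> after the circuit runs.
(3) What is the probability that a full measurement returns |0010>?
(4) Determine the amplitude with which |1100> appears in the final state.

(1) The observable IXZZ averages to -1.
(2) |0110> carries amplitude sqrt(2)*I/2 in the final state.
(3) The probability of measuring |0010> is 1/2.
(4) The final state's coefficient on |1100> equals 0.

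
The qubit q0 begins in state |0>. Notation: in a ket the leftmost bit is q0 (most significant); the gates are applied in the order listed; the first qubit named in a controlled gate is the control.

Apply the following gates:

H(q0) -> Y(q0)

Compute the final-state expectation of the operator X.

In the final state, X has expectation -1.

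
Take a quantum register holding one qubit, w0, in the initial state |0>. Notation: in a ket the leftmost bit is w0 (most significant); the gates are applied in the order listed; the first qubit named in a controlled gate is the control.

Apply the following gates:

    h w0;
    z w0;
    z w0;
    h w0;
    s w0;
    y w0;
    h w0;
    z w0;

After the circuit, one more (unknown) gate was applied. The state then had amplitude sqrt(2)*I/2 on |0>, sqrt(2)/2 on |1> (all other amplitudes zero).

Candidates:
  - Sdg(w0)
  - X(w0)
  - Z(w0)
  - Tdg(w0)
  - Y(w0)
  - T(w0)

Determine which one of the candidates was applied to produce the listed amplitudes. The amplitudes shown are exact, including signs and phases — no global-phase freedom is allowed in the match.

The applied gate was Sdg(w0). Key observation: steps 1-4 multiply out to the identity, so the circuit reduces to the remaining gates.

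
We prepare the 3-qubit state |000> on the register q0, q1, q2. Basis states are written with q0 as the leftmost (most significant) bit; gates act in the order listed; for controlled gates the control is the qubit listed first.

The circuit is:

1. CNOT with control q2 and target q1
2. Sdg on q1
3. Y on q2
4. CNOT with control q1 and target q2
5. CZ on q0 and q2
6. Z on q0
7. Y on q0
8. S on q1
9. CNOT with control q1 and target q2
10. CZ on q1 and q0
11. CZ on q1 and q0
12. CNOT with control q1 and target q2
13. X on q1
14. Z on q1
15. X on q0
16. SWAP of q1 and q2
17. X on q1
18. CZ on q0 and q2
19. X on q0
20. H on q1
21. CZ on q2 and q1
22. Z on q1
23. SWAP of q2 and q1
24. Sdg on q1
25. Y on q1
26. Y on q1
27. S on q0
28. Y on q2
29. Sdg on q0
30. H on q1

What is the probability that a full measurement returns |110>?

The probability of measuring |110> is 1/4. Key observation: steps 9-12 multiply out to the identity, so the circuit reduces to the remaining gates.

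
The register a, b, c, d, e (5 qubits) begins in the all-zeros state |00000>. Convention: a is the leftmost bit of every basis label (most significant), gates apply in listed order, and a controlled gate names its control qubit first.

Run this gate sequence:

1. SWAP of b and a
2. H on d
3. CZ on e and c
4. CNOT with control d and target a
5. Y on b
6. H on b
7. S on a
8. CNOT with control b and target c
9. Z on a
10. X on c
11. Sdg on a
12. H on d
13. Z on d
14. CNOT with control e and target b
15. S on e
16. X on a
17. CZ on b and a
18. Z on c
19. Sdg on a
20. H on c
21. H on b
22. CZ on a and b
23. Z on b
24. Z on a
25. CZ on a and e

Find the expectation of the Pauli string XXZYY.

In the final state, XXZYY has expectation 0.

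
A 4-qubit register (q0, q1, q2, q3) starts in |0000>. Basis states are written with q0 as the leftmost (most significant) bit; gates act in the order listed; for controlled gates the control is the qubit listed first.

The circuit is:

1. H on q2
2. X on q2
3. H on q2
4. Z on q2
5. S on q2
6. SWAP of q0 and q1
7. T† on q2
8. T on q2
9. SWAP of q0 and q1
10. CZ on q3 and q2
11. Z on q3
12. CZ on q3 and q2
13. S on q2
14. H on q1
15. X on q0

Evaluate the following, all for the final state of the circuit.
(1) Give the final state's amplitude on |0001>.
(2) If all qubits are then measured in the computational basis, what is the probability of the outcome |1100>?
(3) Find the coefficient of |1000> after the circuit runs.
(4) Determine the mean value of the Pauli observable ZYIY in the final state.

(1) The final state's coefficient on |0001> equals 0. Key observation: steps 1-4 multiply out to the identity, so the circuit reduces to the remaining gates.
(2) The probability of measuring |1100> is 1/2.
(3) |1000> carries amplitude sqrt(2)/2 in the final state.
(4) The observable ZYIY averages to 0.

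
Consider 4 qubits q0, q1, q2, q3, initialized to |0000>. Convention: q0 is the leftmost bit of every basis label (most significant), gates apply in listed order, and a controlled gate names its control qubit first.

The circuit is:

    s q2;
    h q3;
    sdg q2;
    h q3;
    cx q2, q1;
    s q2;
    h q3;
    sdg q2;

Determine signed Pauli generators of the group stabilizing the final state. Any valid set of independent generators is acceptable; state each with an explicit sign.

One valid set of independent stabilizer generators is +IIIX, +ZIII, +IZII, +IIZI (any independent generating set of the same group is equally correct).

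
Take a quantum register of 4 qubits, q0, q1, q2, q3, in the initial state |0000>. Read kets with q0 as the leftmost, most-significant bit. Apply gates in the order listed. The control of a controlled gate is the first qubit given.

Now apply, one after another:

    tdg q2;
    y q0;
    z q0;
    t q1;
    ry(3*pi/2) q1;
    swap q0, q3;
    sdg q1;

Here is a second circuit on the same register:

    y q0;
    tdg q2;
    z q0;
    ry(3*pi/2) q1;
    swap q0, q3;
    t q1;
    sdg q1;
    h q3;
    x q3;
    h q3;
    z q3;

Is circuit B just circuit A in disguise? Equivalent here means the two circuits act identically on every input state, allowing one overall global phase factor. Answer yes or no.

No, they are not equivalent — no single phase factor reconciles the two unitaries.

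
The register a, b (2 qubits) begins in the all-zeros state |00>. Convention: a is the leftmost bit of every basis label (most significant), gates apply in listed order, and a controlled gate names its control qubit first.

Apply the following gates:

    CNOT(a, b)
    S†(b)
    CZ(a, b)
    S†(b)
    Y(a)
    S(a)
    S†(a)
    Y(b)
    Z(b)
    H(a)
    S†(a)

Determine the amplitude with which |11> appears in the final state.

The final state's coefficient on |11> equals sqrt(2)*I/2.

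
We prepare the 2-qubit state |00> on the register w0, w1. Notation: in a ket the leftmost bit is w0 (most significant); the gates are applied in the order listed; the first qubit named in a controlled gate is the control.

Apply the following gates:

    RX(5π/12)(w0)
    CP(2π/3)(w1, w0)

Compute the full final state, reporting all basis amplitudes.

The final amplitudes are sqrt(6 - 3*sqrt(2))/4 + sqrt(sqrt(2) + 2)/4 on |00>, 0 on |01>, -I*sqrt(3*sqrt(2) + 6)/4 + I*sqrt(2 - sqrt(2))/4 on |10>, 0 on |11>.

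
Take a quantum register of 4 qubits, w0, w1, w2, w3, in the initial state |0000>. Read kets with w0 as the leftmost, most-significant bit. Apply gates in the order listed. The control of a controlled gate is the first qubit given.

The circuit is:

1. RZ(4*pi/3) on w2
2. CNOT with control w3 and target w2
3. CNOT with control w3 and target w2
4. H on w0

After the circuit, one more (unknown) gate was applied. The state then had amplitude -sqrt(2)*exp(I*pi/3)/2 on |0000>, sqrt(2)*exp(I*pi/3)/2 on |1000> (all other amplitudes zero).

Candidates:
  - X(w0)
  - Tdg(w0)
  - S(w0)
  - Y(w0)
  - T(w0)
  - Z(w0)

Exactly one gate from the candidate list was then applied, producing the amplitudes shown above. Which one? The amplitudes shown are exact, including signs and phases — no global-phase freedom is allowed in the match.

The unique candidate consistent with the amplitudes is Z(w0). Key observation: steps 2-3 multiply out to the identity, so the circuit reduces to the remaining gates.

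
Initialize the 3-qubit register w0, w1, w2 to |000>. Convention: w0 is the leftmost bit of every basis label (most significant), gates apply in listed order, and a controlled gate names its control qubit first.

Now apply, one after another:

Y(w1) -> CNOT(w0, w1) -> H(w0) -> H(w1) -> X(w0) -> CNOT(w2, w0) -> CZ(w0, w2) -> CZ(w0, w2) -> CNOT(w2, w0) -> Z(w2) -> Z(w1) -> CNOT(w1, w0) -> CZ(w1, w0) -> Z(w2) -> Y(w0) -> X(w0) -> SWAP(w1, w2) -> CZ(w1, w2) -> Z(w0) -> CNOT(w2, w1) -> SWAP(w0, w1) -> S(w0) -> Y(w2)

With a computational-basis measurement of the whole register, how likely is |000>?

Outcome |000> occurs with probability 0. Key observation: the block from step 6 through step 9 cancels to the identity and can be dropped.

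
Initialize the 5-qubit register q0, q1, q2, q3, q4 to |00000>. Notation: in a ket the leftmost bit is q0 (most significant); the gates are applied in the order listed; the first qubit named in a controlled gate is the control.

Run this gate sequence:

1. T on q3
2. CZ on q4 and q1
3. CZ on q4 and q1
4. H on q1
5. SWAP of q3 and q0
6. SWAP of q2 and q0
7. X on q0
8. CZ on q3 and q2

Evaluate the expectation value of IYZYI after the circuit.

The observable IYZYI averages to 0. Key observation: steps 2-3 multiply out to the identity, so the circuit reduces to the remaining gates.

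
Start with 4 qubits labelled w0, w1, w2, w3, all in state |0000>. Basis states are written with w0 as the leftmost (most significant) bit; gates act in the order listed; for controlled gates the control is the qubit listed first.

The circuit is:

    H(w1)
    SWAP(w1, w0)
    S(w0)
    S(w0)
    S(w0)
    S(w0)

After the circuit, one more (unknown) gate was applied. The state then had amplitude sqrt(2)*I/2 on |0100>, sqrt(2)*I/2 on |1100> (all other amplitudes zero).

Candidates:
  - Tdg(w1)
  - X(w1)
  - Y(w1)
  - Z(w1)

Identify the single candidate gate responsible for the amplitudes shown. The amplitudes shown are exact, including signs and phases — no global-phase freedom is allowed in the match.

It was Y(w1) that produced the state shown. Key observation: steps 3-6 multiply out to the identity, so the circuit reduces to the remaining gates.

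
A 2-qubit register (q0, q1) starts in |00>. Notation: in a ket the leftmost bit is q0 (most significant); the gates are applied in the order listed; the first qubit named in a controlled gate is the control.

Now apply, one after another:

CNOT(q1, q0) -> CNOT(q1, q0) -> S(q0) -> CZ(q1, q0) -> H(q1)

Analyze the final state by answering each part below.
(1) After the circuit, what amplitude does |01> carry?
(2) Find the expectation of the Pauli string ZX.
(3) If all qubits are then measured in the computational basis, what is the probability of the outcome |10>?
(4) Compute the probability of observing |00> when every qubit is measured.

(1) |01> carries amplitude sqrt(2)/2 in the final state.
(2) The expectation value of ZX is 1.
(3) Outcome |10> occurs with probability 0.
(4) Outcome |00> occurs with probability 1/2.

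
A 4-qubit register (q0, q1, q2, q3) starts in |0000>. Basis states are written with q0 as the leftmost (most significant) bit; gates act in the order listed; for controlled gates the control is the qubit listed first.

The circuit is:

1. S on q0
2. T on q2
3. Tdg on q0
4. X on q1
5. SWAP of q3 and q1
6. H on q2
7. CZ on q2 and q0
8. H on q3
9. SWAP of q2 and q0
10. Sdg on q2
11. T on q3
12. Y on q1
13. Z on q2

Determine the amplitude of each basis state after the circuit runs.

The final amplitudes are I/2 on |0100>, -exp(3*I*pi/4)/2 on |0101>, I/2 on |1100>, -exp(3*I*pi/4)/2 on |1101>, and 0 on every other basis state.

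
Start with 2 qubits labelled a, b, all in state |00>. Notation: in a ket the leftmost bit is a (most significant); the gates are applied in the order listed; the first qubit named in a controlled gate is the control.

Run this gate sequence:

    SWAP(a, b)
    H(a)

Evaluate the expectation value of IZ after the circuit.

The observable IZ averages to 1.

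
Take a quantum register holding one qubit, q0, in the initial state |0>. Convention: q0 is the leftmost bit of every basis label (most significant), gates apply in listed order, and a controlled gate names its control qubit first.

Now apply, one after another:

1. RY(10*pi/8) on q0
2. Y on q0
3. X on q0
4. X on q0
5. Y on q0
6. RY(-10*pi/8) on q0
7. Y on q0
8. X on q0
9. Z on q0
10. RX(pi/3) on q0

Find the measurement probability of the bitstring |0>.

A full measurement returns |0> with probability 3/4. Key observation: steps 1-6 multiply out to the identity, so the circuit reduces to the remaining gates.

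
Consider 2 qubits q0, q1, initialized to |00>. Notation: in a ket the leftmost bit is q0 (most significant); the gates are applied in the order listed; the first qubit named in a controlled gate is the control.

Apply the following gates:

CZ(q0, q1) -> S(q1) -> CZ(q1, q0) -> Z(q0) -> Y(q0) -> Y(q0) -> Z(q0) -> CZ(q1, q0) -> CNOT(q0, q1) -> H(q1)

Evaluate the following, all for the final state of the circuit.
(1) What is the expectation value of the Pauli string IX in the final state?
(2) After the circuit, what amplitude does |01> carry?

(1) The expectation value of IX is 1. Key observation: steps 3-8 multiply out to the identity, so the circuit reduces to the remaining gates.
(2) The final state's coefficient on |01> equals sqrt(2)/2.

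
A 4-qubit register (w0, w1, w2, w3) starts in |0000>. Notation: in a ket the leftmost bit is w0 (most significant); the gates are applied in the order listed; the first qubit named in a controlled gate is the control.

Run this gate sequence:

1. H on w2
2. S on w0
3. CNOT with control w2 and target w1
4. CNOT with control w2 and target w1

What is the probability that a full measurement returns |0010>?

Outcome |0010> occurs with probability 1/2. Key observation: the block from step 3 through step 4 cancels to the identity and can be dropped.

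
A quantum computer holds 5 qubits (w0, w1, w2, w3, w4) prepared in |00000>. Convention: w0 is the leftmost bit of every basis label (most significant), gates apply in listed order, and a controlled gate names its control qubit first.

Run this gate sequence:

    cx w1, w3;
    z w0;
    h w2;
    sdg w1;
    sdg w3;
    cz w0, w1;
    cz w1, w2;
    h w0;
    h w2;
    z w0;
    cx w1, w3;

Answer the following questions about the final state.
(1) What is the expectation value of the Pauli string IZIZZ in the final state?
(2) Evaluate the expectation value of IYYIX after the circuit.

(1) In the final state, IZIZZ has expectation 1.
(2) The expectation value of IYYIX is 0.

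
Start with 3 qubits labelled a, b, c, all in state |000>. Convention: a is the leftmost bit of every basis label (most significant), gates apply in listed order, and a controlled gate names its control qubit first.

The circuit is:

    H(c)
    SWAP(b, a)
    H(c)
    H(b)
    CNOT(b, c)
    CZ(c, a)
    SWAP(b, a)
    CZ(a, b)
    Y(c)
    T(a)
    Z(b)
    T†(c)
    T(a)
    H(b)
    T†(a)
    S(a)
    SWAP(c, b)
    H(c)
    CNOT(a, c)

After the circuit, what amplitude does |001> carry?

The amplitude on |001> is 0.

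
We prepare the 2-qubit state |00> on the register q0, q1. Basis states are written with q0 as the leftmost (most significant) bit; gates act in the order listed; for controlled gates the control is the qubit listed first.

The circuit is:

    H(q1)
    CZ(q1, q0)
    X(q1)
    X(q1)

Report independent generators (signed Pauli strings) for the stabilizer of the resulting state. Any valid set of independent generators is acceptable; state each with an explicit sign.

One valid set of independent stabilizer generators is +IX, +ZI (any independent generating set of the same group is equally correct). Key observation: gates 3-4 undo each other exactly, leaving only the rest of the circuit to track.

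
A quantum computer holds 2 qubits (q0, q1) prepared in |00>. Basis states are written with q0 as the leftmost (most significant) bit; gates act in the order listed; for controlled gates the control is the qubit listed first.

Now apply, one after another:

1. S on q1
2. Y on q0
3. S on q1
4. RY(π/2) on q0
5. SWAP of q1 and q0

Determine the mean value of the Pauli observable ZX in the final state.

In the final state, ZX has expectation -1.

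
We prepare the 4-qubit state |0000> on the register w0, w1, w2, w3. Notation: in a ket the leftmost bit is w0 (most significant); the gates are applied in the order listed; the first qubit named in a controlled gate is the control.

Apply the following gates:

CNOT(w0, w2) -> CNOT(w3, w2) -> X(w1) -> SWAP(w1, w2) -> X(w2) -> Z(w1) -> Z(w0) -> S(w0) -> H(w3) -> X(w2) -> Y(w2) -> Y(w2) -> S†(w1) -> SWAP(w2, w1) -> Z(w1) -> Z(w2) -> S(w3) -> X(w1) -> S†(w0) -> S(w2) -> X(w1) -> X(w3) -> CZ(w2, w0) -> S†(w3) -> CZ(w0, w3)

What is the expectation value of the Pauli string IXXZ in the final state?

The observable IXXZ averages to 0.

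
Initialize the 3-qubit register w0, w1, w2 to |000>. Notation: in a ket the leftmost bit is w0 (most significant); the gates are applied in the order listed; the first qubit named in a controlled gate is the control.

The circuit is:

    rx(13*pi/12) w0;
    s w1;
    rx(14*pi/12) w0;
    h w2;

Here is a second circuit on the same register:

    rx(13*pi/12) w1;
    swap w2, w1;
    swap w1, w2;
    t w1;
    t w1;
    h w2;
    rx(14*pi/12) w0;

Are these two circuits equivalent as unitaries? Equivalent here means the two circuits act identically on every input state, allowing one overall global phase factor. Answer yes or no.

No, they are not equivalent — no single phase factor reconciles the two unitaries.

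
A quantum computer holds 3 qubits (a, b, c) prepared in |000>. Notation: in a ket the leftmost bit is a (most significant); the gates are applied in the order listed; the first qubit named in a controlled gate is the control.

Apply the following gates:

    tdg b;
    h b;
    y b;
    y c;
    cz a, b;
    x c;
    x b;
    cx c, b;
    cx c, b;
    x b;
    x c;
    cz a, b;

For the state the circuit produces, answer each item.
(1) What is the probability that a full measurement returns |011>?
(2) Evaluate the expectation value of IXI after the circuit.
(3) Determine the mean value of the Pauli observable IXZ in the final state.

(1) Outcome |011> occurs with probability 1/2.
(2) The observable IXI averages to -1.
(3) The expectation value of IXZ is 1.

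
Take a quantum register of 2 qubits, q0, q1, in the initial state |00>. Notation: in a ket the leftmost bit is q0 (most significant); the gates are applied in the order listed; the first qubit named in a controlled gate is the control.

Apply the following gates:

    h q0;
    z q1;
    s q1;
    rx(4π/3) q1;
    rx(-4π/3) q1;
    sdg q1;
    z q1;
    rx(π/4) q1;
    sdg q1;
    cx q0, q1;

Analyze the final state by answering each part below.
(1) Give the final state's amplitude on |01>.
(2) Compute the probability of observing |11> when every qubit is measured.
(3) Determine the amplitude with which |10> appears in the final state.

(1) The final state's coefficient on |01> equals -sqrt(4 - 2*sqrt(2))/4. Key observation: steps 2-7 multiply out to the identity, so the circuit reduces to the remaining gates.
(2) A full measurement returns |11> with probability sqrt(2)/8 + 1/4.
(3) The final state's coefficient on |10> equals -sqrt(4 - 2*sqrt(2))/4.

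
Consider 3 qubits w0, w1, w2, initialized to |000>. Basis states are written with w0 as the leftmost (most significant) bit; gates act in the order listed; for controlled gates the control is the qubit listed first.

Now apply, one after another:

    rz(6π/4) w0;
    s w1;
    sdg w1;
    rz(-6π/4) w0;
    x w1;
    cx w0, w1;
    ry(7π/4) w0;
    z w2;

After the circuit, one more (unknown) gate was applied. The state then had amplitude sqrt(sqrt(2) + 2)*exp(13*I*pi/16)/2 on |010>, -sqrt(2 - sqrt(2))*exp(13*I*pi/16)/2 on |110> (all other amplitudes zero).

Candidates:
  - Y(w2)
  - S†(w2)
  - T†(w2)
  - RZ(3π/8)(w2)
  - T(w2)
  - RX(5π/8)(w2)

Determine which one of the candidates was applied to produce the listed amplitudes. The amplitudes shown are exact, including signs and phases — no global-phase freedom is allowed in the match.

The unique candidate consistent with the amplitudes is RZ(3π/8)(w2). Key observation: the block from step 1 through step 4 cancels to the identity and can be dropped.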